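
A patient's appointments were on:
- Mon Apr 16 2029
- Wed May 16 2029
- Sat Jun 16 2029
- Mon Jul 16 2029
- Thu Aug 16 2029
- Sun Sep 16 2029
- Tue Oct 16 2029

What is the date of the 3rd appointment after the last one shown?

Gaps: 30, 31, 30, 31, 31, 30 days — not constant. Every event is on the 16th of the month.
Pattern: the 16th of each month.
November 2029: Fri Nov 16 2029.
Next: December 2029 → Sun Dec 16 2029.
Next: January 2030 → Wed Jan 16 2030.

Wed Jan 16 2030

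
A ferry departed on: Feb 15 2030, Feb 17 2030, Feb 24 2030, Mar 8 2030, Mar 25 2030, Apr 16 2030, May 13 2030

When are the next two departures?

Jun 14 2030, Jul 21 2030

The spacing grows by 5 each time: 2, 7, 12, 17, 22, 27 days.
Next gap: 32 days. May 13 2030 + 32 days = Jun 14 2030.
Next gap: 37 days. Jun 14 2030 + 37 days = Jul 21 2030.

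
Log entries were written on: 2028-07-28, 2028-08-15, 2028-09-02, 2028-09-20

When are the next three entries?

2028-10-08, 2028-10-26, 2028-11-13

The spacing is 18, 18, 18 days — always 18 days.
2028-09-20 + 18 days = 2028-10-08.
2028-10-08 + 18 days = 2028-10-26.
2028-10-26 + 18 days = 2028-11-13.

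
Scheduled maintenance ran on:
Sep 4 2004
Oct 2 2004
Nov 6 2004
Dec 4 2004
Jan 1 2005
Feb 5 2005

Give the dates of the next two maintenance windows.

Gaps: 28, 35, 28, 28, 35 days — a mix of 28 and 35. Every date is a Saturday.
Each is the 1st Saturday of its month.
1st Saturday of March 2005: Mar 5 2005.
April 2005 — 1st Saturday is Apr 2 2005.

Mar 5 2005, Apr 2 2005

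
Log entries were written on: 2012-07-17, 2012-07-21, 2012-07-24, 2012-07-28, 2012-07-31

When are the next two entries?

Gaps: 4, 3, 4, 3 days — not constant, but cyclic with period 2.
The events fall on every Tuesday and Saturday.
Next Saturday: 2012-08-04.
The following Tuesday is 2012-08-07.

2012-08-04, 2012-08-07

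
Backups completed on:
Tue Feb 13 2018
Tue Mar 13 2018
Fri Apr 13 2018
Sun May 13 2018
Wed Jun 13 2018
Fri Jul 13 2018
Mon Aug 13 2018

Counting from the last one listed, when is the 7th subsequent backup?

The day-of-month is always 13 (28, 31, 30, 31, 30, 31 days between events).
So this recurs on the 13th of each month.
September 2018: Thu Sep 13 2018.
Next: October 2018 → Sat Oct 13 2018.
Next: November 2018 → Tue Nov 13 2018.
Next: December 2018 → Thu Dec 13 2018.
January 2019: Sun Jan 13 2019.
February 2019: Wed Feb 13 2019.
Next: March 2019 → Wed Mar 13 2019.

Wed Mar 13 2019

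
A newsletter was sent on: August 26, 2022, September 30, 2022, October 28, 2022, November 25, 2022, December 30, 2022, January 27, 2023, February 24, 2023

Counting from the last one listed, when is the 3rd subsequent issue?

These are Fridays with 35, 28, 28, 35, 28, 28-day gaps.
Each is the final Friday of its month — September 30, 2022 is past the 28th, so '4th Friday' doesn't fit.
Last Friday of March 2023: March 31, 2023.
Last Friday of April 2023: April 28, 2023.
May 2023 ends with Friday May 26, 2023.

May 26, 2023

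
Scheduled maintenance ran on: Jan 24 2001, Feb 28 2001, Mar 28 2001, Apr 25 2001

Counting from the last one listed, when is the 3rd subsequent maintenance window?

These are Wednesdays at 28- or 35-day spacing (35, 28, 28).
The pattern: 4th Wednesday of the month.
May 2001 — 4th Wednesday is May 23 2001.
June 2001 — 4th Wednesday is Jun 27 2001.
4th Wednesday of July 2001: Jul 25 2001.

Jul 25 2001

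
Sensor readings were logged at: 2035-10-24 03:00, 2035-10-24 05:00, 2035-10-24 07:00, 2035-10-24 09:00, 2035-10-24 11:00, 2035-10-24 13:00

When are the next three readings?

Gaps: 2, 2, 2, 2, 2 hours — each event is 2 hours after the previous one.
2035-10-24 13:00 + 2 h = 2035-10-24 15:00.
2035-10-24 15:00 + 2 h = 2035-10-24 17:00.
2035-10-24 17:00 + 2 h = 2035-10-24 19:00.

2035-10-24 15:00, 2035-10-24 17:00, 2035-10-24 19:00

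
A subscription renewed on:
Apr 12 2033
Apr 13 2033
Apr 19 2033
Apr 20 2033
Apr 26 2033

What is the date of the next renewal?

Apr 27 2033

The gap pattern 1, 6, 1, 6 repeats every 2 events.
These are the Tuesdays and Wednesdays of each week.
The following Wednesday is Apr 27 2033.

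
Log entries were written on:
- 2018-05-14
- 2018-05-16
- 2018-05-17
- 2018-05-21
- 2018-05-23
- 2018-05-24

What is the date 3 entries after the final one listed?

2018-05-31

The gap pattern 2, 1, 4, 2, 1 repeats every 3 events.
These are the Mondays, Wednesdays and Thursdays of each week.
Next Monday: 2018-05-28.
Next Wednesday: 2018-05-30.
The following Thursday is 2018-05-31.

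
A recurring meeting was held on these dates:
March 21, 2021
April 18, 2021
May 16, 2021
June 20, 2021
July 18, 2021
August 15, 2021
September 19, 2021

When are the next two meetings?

October 17, 2021; November 21, 2021

All dates are Sundays, 28, 28, 35, 28, 28, 35 days apart.
Specifically, the 3rd Sunday of each month.
3rd Sunday of October 2021: October 17, 2021.
November 2021 — 3rd Sunday is November 21, 2021.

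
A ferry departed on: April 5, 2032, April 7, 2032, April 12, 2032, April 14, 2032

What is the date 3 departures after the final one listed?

April 26, 2032

The gap pattern 2, 5, 2 repeats every 2 events.
These are the Mondays and Wednesdays of each week.
Next Monday: April 19, 2032.
Next Wednesday: April 21, 2032.
Next Monday: April 26, 2032.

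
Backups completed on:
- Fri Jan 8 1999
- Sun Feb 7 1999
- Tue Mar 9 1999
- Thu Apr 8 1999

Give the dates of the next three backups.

Sat May 8 1999, Mon Jun 7 1999, Wed Jul 7 1999

Gaps between consecutive events: 30, 30, 30 days — a constant 30-day interval.
Thu Apr 8 1999 + 30 days = Sat May 8 1999.
Sat May 8 1999 + 30 days = Mon Jun 7 1999.
Mon Jun 7 1999 + 30 days = Wed Jul 7 1999.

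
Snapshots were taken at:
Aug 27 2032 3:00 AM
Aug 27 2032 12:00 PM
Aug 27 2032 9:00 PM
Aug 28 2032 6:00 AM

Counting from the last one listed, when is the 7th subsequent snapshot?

Aug 30 2032 9:00 PM

Spacing: 9, 9, 9 h — constant 9 h.
Aug 28 2032 6:00 AM + 9 h = Aug 28 2032 3:00 PM.
Aug 28 2032 3:00 PM + 9 h = Aug 29 2032 12:00 AM.
Aug 29 2032 12:00 AM + 9 h = Aug 29 2032 9:00 AM.
Aug 29 2032 9:00 AM + 9 h = Aug 29 2032 6:00 PM.
Aug 29 2032 6:00 PM + 9 h = Aug 30 2032 3:00 AM.
Aug 30 2032 3:00 AM + 9 h = Aug 30 2032 12:00 PM.
Aug 30 2032 12:00 PM + 9 h = Aug 30 2032 9:00 PM.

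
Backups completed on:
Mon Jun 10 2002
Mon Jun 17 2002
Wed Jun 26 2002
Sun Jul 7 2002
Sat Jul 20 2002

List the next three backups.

Sun Aug 4 2002, Wed Aug 21 2002, Mon Sep 9 2002

Gaps: 7, 9, 11, 13 days — each gap is 2 larger than the previous one.
Next gap: 15 days. Sat Jul 20 2002 + 15 days = Sun Aug 4 2002.
Next gap: 17 days. Sun Aug 4 2002 + 17 days = Wed Aug 21 2002.
Next gap: 19 days. Wed Aug 21 2002 + 19 days = Mon Sep 9 2002.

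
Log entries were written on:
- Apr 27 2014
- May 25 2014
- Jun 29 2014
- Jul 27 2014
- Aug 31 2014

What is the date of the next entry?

Sep 28 2014

All Sundays; the gaps (28, 35, 28, 35) vary with month length.
This is the last Sunday of each month.
Last Sunday of September 2014: Sep 28 2014.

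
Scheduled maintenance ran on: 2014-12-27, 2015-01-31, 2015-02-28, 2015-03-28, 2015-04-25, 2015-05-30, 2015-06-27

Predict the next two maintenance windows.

All Saturdays; the gaps (35, 28, 28, 28, 35, 28) vary with month length.
This is the last Saturday of each month.
July 2015 ends with Saturday 2015-07-25.
Last Saturday of August 2015: 2015-08-29.

2015-07-25, 2015-08-29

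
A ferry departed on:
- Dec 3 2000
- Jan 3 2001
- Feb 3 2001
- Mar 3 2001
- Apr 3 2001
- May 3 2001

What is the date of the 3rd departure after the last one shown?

Aug 3 2001

Each date is the 3rd; the gaps (31, 31, 28, 31, 30) track the month lengths.
The rule is the 3rd of each month.
Next: June 2001 → Jun 3 2001.
Next: July 2001 → Jul 3 2001.
August 2001: Aug 3 2001.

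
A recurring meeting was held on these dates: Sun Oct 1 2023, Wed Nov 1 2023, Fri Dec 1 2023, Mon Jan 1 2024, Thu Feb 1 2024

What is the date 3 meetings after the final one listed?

Wed May 1 2024

Gaps: 31, 30, 31, 31 days — not constant. Every event is on the 1st of the month.
Pattern: the 1st of each month.
Next: March 2024 → Fri Mar 1 2024.
April 2024: Mon Apr 1 2024.
Next: May 2024 → Wed May 1 2024.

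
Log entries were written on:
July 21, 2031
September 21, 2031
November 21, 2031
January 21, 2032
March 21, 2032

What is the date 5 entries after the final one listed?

The day-of-month is always 21 (62, 61, 61, 60 days between events).
So this recurs on the 21st of every 2 months.
May 2032: May 21, 2032.
Next: July 2032 → July 21, 2032.
Next: September 2032 → September 21, 2032.
Next: November 2032 → November 21, 2032.
Next: January 2033 → January 21, 2033.

January 21, 2033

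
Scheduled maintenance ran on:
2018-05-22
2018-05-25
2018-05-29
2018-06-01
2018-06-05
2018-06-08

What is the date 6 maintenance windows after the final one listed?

Gaps: 3, 4, 3, 4, 3 days — not constant, but cyclic with period 2.
The events fall on every Tuesday and Friday.
The following Tuesday is 2018-06-12.
The following Friday is 2018-06-15.
The following Tuesday is 2018-06-19.
The following Friday is 2018-06-22.
The following Tuesday is 2018-06-26.
Next Friday: 2018-06-29.

2018-06-29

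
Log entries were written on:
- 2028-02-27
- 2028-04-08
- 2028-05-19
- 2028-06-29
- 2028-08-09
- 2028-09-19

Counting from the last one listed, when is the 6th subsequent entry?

2029-05-23

Gaps between consecutive events: 41, 41, 41, 41, 41 days — a constant 41-day interval.
2028-09-19 + 41 days = 2028-10-30.
2028-10-30 + 41 days = 2028-12-10.
2028-12-10 + 41 days = 2029-01-20.
2029-01-20 + 41 days = 2029-03-02.
2029-03-02 + 41 days = 2029-04-12.
2029-04-12 + 41 days = 2029-05-23.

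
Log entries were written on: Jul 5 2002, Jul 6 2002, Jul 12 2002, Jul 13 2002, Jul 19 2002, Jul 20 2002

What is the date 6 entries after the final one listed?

Gaps: 1, 6, 1, 6, 1 days — not constant, but cyclic with period 2.
The events fall on every Friday and Saturday.
The following Friday is Jul 26 2002.
The following Saturday is Jul 27 2002.
Next Friday: Aug 2 2002.
Next Saturday: Aug 3 2002.
The following Friday is Aug 9 2002.
Next Saturday: Aug 10 2002.

Aug 10 2002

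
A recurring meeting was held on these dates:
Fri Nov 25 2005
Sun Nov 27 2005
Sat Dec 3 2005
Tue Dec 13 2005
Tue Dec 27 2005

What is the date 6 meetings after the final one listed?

Intervals are 2, 6, 10, 14 days — an arithmetic progression with common difference 4.
Next gap: 18 days. Tue Dec 27 2005 + 18 days = Sat Jan 14 2006.
Next gap: 22 days. Sat Jan 14 2006 + 22 days = Sun Feb 5 2006.
Next gap: 26 days. Sun Feb 5 2006 + 26 days = Fri Mar 3 2006.
Next gap: 30 days. Fri Mar 3 2006 + 30 days = Sun Apr 2 2006.
Next gap: 34 days. Sun Apr 2 2006 + 34 days = Sat May 6 2006.
Next gap: 38 days. Sat May 6 2006 + 38 days = Tue Jun 13 2006.

Tue Jun 13 2006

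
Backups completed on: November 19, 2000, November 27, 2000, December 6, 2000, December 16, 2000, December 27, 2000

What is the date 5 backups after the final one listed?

March 7, 2001

The spacing grows by 1 each time: 8, 9, 10, 11 days.
Next gap: 12 days. December 27, 2000 + 12 days = January 8, 2001.
Next gap: 13 days. January 8, 2001 + 13 days = January 21, 2001.
Next gap: 14 days. January 21, 2001 + 14 days = February 4, 2001.
Next gap: 15 days. February 4, 2001 + 15 days = February 19, 2001.
Next gap: 16 days. February 19, 2001 + 16 days = March 7, 2001.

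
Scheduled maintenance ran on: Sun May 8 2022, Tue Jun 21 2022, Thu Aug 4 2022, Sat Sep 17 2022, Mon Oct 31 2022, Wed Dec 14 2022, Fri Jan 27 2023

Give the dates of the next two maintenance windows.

Sun Mar 12 2023, Tue Apr 25 2023

The spacing is 44, 44, 44, 44, 44, 44 days — always 44 days.
Fri Jan 27 2023 + 44 days = Sun Mar 12 2023.
Sun Mar 12 2023 + 44 days = Tue Apr 25 2023.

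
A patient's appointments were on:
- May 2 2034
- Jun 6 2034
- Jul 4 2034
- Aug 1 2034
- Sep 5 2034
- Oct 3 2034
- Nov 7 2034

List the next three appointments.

Gaps: 35, 28, 28, 35, 28, 35 days — a mix of 28 and 35. Every date is a Tuesday.
Each is the 1st Tuesday of its month.
1st Tuesday of December 2034: Dec 5 2034.
1st Tuesday of January 2035: Jan 2 2035.
1st Tuesday of February 2035: Feb 6 2035.

Dec 5 2034, Jan 2 2035, Feb 6 2035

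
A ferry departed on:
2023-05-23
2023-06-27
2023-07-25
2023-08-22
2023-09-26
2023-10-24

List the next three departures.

Gaps: 35, 28, 28, 35, 28 days — a mix of 28 and 35. Every date is a Tuesday.
Each is the 4th Tuesday of its month.
4th Tuesday of November 2023: 2023-11-28.
4th Tuesday of December 2023: 2023-12-26.
4th Tuesday of January 2024: 2024-01-23.

2023-11-28, 2023-12-26, 2024-01-23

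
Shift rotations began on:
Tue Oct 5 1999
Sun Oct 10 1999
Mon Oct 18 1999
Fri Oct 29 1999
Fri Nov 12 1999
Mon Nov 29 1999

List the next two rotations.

Sun Dec 19 1999, Tue Jan 11 2000

The spacing grows by 3 each time: 5, 8, 11, 14, 17 days.
Next gap: 20 days. Mon Nov 29 1999 + 20 days = Sun Dec 19 1999.
Next gap: 23 days. Sun Dec 19 1999 + 23 days = Tue Jan 11 2000.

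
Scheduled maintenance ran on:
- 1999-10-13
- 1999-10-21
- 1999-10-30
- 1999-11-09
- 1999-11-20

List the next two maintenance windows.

The spacing grows by 1 each time: 8, 9, 10, 11 days.
Next gap: 12 days. 1999-11-20 + 12 days = 1999-12-02.
Next gap: 13 days. 1999-12-02 + 13 days = 1999-12-15.

1999-12-02, 1999-12-15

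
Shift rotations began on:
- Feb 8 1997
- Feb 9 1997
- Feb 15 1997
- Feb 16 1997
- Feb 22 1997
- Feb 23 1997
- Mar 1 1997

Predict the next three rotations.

Mar 2 1997, Mar 8 1997, Mar 9 1997

The gap pattern 1, 6, 1, 6, 1, 6 repeats every 2 events.
These are the Saturdays and Sundays of each week.
Next Sunday: Mar 2 1997.
Next Saturday: Mar 8 1997.
The following Sunday is Mar 9 1997.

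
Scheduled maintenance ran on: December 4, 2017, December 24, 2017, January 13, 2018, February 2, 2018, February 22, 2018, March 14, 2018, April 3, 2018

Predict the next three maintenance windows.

April 23, 2018; May 13, 2018; June 2, 2018

Gaps between consecutive events: 20, 20, 20, 20, 20, 20 days — a constant 20-day interval.
April 3, 2018 + 20 days = April 23, 2018.
April 23, 2018 + 20 days = May 13, 2018.
May 13, 2018 + 20 days = June 2, 2018.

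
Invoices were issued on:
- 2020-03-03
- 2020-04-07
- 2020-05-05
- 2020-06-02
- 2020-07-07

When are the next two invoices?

2020-08-04, 2020-09-01

Gaps: 35, 28, 28, 35 days — a mix of 28 and 35. Every date is a Tuesday.
Each is the 1st Tuesday of its month.
1st Tuesday of August 2020: 2020-08-04.
September 2020 — 1st Tuesday is 2020-09-01.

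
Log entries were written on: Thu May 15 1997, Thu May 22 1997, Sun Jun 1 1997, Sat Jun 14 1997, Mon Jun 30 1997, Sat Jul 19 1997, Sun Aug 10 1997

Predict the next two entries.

Thu Sep 4 1997, Thu Oct 2 1997

Gaps: 7, 10, 13, 16, 19, 22 days — each gap is 3 larger than the previous one.
Next gap: 25 days. Sun Aug 10 1997 + 25 days = Thu Sep 4 1997.
Next gap: 28 days. Thu Sep 4 1997 + 28 days = Thu Oct 2 1997.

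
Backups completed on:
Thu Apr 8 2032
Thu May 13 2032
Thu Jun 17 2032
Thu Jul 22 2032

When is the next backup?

Gaps between consecutive events: 35, 35, 35 days — a constant 35-day interval.
Thu Jul 22 2032 + 35 days = Thu Aug 26 2032.

Thu Aug 26 2032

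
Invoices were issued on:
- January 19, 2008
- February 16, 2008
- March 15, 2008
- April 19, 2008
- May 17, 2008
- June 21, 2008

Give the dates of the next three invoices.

July 19, 2008; August 16, 2008; September 20, 2008

These are Saturdays at 28- or 35-day spacing (28, 28, 35, 28, 35).
The pattern: 3rd Saturday of the month.
3rd Saturday of July 2008: July 19, 2008.
August 2008 — 3rd Saturday is August 16, 2008.
September 2008 — 3rd Saturday is September 20, 2008.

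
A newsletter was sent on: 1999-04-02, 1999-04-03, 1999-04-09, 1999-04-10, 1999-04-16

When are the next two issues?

1999-04-17, 1999-04-23

Every event lands on a Friday or Saturday (gaps cycle 1, 6, 1, 6).
So the schedule is: every Friday and Saturday.
The following Saturday is 1999-04-17.
The following Friday is 1999-04-23.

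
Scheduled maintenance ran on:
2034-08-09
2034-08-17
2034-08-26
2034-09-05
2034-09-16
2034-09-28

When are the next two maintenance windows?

2034-10-11, 2034-10-25

The spacing grows by 1 each time: 8, 9, 10, 11, 12 days.
Next gap: 13 days. 2034-09-28 + 13 days = 2034-10-11.
Next gap: 14 days. 2034-10-11 + 14 days = 2034-10-25.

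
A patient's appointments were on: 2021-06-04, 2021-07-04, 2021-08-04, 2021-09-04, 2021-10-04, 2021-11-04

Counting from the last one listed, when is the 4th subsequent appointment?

The day-of-month is always 4 (30, 31, 31, 30, 31 days between events).
So this recurs on the 4th of each month.
December 2021: 2021-12-04.
Next: January 2022 → 2022-01-04.
February 2022: 2022-02-04.
Next: March 2022 → 2022-03-04.

2022-03-04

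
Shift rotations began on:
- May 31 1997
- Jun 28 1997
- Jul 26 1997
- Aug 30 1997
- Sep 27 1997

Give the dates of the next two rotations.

All Saturdays; the gaps (28, 28, 35, 28) vary with month length.
This is the last Saturday of each month.
October 1997 ends with Saturday Oct 25 1997.
November 1997 ends with Saturday Nov 29 1997.

Oct 25 1997, Nov 29 1997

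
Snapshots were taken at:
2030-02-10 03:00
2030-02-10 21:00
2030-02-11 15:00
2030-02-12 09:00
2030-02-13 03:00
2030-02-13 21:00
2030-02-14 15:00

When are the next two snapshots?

2030-02-15 09:00, 2030-02-16 03:00

Gaps: 18, 18, 18, 18, 18, 18 hours — each event is 18 hours after the previous one.
2030-02-14 15:00 + 18 h = 2030-02-15 09:00.
2030-02-15 09:00 + 18 h = 2030-02-16 03:00.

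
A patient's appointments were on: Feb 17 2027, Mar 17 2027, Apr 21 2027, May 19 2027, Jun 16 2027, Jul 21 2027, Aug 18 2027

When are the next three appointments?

Sep 15 2027, Oct 20 2027, Nov 17 2027

These are Wednesdays at 28- or 35-day spacing (28, 35, 28, 28, 35, 28).
The pattern: 3rd Wednesday of the month.
3rd Wednesday of September 2027: Sep 15 2027.
3rd Wednesday of October 2027: Oct 20 2027.
3rd Wednesday of November 2027: Nov 17 2027.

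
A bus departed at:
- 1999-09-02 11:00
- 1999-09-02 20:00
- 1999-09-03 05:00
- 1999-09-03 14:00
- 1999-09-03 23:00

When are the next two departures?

1999-09-04 08:00, 1999-09-04 17:00

The interval is a steady 9 hours (9, 9, 9, 9).
1999-09-03 23:00 + 9 h = 1999-09-04 08:00.
1999-09-04 08:00 + 9 h = 1999-09-04 17:00.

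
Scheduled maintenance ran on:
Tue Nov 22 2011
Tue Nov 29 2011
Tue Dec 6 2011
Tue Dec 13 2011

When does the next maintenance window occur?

Tue Dec 20 2011

Every event comes 7 days after the last (7, 7, 7).
Tue Dec 13 2011 + 7 days = Tue Dec 20 2011.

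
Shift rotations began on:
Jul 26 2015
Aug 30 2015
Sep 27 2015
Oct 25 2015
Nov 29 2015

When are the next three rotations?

Dec 27 2015, Jan 31 2016, Feb 28 2016

These are Sundays with 35, 28, 28, 35-day gaps.
Each is the final Sunday of its month — Aug 30 2015 is past the 28th, so '4th Sunday' doesn't fit.
Last Sunday of December 2015: Dec 27 2015.
January 2016 ends with Sunday Jan 31 2016.
Last Sunday of February 2016: Feb 28 2016.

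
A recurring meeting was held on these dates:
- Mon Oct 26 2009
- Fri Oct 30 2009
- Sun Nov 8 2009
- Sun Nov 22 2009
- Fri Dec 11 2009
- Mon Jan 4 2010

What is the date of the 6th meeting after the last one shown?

Fri Sep 10 2010

Intervals are 4, 9, 14, 19, 24 days — an arithmetic progression with common difference 5.
Next gap: 29 days. Mon Jan 4 2010 + 29 days = Tue Feb 2 2010.
Next gap: 34 days. Tue Feb 2 2010 + 34 days = Mon Mar 8 2010.
Next gap: 39 days. Mon Mar 8 2010 + 39 days = Fri Apr 16 2010.
Next gap: 44 days. Fri Apr 16 2010 + 44 days = Sun May 30 2010.
Next gap: 49 days. Sun May 30 2010 + 49 days = Sun Jul 18 2010.
Next gap: 54 days. Sun Jul 18 2010 + 54 days = Fri Sep 10 2010.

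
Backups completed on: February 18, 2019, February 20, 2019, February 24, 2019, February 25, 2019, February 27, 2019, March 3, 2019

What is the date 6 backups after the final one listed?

The gap pattern 2, 4, 1, 2, 4 repeats every 3 events.
These are the Mondays, Wednesdays and Sundays of each week.
Next Monday: March 4, 2019.
Next Wednesday: March 6, 2019.
Next Sunday: March 10, 2019.
Next Monday: March 11, 2019.
Next Wednesday: March 13, 2019.
Next Sunday: March 17, 2019.

March 17, 2019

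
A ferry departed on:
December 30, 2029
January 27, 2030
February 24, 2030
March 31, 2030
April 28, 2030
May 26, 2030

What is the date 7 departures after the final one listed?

Every date is a Sunday; gaps 28, 28, 35, 28, 28 days.
Each is the last Sunday of its month (at least one falls on the 29th or later, ruling out '4th Sunday').
June 2030 ends with Sunday June 30, 2030.
Last Sunday of July 2030: July 28, 2030.
Last Sunday of August 2030: August 25, 2030.
Last Sunday of September 2030: September 29, 2030.
Last Sunday of October 2030: October 27, 2030.
November 2030 ends with Sunday November 24, 2030.
Last Sunday of December 2030: December 29, 2030.

December 29, 2030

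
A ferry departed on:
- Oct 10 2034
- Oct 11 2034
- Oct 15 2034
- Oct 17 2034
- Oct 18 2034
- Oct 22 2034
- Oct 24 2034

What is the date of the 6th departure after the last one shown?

The gap pattern 1, 4, 2, 1, 4, 2 repeats every 3 events.
These are the Tuesdays, Wednesdays and Sundays of each week.
Next Wednesday: Oct 25 2034.
Next Sunday: Oct 29 2034.
The following Tuesday is Oct 31 2034.
Next Wednesday: Nov 1 2034.
Next Sunday: Nov 5 2034.
The following Tuesday is Nov 7 2034.

Nov 7 2034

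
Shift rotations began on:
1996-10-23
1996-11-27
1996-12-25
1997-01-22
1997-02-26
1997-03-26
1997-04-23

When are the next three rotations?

1997-05-28, 1997-06-25, 1997-07-23

All dates are Wednesdays, 35, 28, 28, 35, 28, 28 days apart.
Specifically, the 4th Wednesday of each month.
4th Wednesday of May 1997: 1997-05-28.
4th Wednesday of June 1997: 1997-06-25.
July 1997 — 4th Wednesday is 1997-07-23.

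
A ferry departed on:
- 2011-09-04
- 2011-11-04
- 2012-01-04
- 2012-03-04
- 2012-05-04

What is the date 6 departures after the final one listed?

2013-05-04

Gaps: 61, 61, 60, 61 days — not constant. Every event is on the 4th of the month.
Pattern: the 4th of every 2 months.
Next: July 2012 → 2012-07-04.
September 2012: 2012-09-04.
November 2012: 2012-11-04.
Next: January 2013 → 2013-01-04.
March 2013: 2013-03-04.
May 2013: 2013-05-04.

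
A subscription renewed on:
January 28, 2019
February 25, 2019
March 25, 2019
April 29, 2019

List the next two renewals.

Every date is a Monday; gaps 28, 28, 35 days.
Each is the last Monday of its month (at least one falls on the 29th or later, ruling out '4th Monday').
May 2019 ends with Monday May 27, 2019.
Last Monday of June 2019: June 24, 2019.

May 27, 2019; June 24, 2019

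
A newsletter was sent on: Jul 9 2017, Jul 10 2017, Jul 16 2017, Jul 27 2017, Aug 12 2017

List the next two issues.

The spacing grows by 5 each time: 1, 6, 11, 16 days.
Next gap: 21 days. Aug 12 2017 + 21 days = Sep 2 2017.
Next gap: 26 days. Sep 2 2017 + 26 days = Sep 28 2017.

Sep 2 2017, Sep 28 2017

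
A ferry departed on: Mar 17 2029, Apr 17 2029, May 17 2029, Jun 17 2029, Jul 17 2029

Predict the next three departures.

Each date is the 17th; the gaps (31, 30, 31, 30) track the month lengths.
The rule is the 17th of each month.
August 2029: Aug 17 2029.
Next: September 2029 → Sep 17 2029.
October 2029: Oct 17 2029.

Aug 17 2029, Sep 17 2029, Oct 17 2029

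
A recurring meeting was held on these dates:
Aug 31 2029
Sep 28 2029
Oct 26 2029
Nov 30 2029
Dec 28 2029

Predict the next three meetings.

Jan 25 2030, Feb 22 2030, Mar 29 2030

Every date is a Friday; gaps 28, 28, 35, 28 days.
Each is the last Friday of its month (at least one falls on the 29th or later, ruling out '4th Friday').
Last Friday of January 2030: Jan 25 2030.
Last Friday of February 2030: Feb 22 2030.
March 2030 ends with Friday Mar 29 2030.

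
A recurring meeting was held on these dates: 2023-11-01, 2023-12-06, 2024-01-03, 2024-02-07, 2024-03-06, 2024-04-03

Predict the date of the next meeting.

These are Wednesdays at 28- or 35-day spacing (35, 28, 35, 28, 28).
The pattern: 1st Wednesday of the month.
1st Wednesday of May 2024: 2024-05-01.

2024-05-01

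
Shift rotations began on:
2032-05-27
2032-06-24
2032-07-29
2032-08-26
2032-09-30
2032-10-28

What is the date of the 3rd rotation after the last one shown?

2033-01-27

These are Thursdays with 28, 35, 28, 35, 28-day gaps.
Each is the final Thursday of its month — 2032-07-29 is past the 28th, so '4th Thursday' doesn't fit.
November 2032 ends with Thursday 2032-11-25.
December 2032 ends with Thursday 2032-12-30.
January 2033 ends with Thursday 2033-01-27.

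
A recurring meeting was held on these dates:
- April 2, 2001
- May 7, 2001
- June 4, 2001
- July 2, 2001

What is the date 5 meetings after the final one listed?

All dates are Mondays, 35, 28, 28 days apart.
Specifically, the 1st Monday of each month.
1st Monday of August 2001: August 6, 2001.
1st Monday of September 2001: September 3, 2001.
1st Monday of October 2001: October 1, 2001.
November 2001 — 1st Monday is November 5, 2001.
December 2001 — 1st Monday is December 3, 2001.

December 3, 2001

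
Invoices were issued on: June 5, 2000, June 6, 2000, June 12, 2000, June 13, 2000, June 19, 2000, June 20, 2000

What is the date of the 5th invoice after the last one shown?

July 10, 2000

Gaps: 1, 6, 1, 6, 1 days — not constant, but cyclic with period 2.
The events fall on every Monday and Tuesday.
Next Monday: June 26, 2000.
Next Tuesday: June 27, 2000.
Next Monday: July 3, 2000.
Next Tuesday: July 4, 2000.
The following Monday is July 10, 2000.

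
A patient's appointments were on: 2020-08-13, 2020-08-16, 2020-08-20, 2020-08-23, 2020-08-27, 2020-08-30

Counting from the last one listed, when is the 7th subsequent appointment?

Every event lands on a Thursday or Sunday (gaps cycle 3, 4, 3, 4, 3).
So the schedule is: every Thursday and Sunday.
The following Thursday is 2020-09-03.
Next Sunday: 2020-09-06.
Next Thursday: 2020-09-10.
Next Sunday: 2020-09-13.
The following Thursday is 2020-09-17.
The following Sunday is 2020-09-20.
Next Thursday: 2020-09-24.

2020-09-24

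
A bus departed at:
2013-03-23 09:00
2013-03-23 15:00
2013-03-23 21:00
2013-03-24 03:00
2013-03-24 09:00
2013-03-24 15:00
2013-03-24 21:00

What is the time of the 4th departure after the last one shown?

2013-03-25 21:00

The interval is a steady 6 hours (6, 6, 6, 6, 6, 6).
2013-03-24 21:00 + 6 h = 2013-03-25 03:00.
2013-03-25 03:00 + 6 h = 2013-03-25 09:00.
2013-03-25 09:00 + 6 h = 2013-03-25 15:00.
2013-03-25 15:00 + 6 h = 2013-03-25 21:00.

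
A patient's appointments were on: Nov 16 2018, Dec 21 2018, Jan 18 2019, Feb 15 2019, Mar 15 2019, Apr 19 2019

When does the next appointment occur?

Gaps: 35, 28, 28, 28, 35 days — a mix of 28 and 35. Every date is a Friday.
Each is the 3rd Friday of its month.
May 2019 — 3rd Friday is May 17 2019.

May 17 2019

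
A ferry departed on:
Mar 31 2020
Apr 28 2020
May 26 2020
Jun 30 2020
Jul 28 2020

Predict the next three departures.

Every date is a Tuesday; gaps 28, 28, 35, 28 days.
Each is the last Tuesday of its month (at least one falls on the 29th or later, ruling out '4th Tuesday').
August 2020 ends with Tuesday Aug 25 2020.
September 2020 ends with Tuesday Sep 29 2020.
Last Tuesday of October 2020: Oct 27 2020.

Aug 25 2020, Sep 29 2020, Oct 27 2020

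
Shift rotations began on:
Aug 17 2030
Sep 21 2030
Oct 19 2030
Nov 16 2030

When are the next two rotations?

Dec 21 2030, Jan 18 2031

All dates are Saturdays, 35, 28, 28 days apart.
Specifically, the 3rd Saturday of each month.
December 2030 — 3rd Saturday is Dec 21 2030.
3rd Saturday of January 2031: Jan 18 2031.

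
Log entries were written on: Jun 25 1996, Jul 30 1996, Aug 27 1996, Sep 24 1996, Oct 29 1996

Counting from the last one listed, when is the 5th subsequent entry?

All Tuesdays; the gaps (35, 28, 28, 35) vary with month length.
This is the last Tuesday of each month.
Last Tuesday of November 1996: Nov 26 1996.
December 1996 ends with Tuesday Dec 31 1996.
January 1997 ends with Tuesday Jan 28 1997.
February 1997 ends with Tuesday Feb 25 1997.
March 1997 ends with Tuesday Mar 25 1997.

Mar 25 1997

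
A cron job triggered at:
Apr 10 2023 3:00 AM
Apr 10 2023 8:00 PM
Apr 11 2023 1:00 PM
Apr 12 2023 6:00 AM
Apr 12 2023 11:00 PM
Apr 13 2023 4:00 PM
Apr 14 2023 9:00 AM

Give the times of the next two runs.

Apr 15 2023 2:00 AM, Apr 15 2023 7:00 PM

Spacing: 17, 17, 17, 17, 17, 17 h — constant 17 h.
Apr 14 2023 9:00 AM + 17 h = Apr 15 2023 2:00 AM.
Apr 15 2023 2:00 AM + 17 h = Apr 15 2023 7:00 PM.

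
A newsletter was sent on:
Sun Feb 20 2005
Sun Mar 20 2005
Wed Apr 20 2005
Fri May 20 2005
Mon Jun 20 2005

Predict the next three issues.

Gaps: 28, 31, 30, 31 days — not constant. Every event is on the 20th of the month.
Pattern: the 20th of each month.
July 2005: Wed Jul 20 2005.
Next: August 2005 → Sat Aug 20 2005.
Next: September 2005 → Tue Sep 20 2005.

Wed Jul 20 2005, Sat Aug 20 2005, Tue Sep 20 2005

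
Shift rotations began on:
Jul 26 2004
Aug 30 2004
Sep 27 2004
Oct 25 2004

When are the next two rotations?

Nov 29 2004, Dec 27 2004

These are Mondays with 35, 28, 28-day gaps.
Each is the final Monday of its month — Aug 30 2004 is past the 28th, so '4th Monday' doesn't fit.
November 2004 ends with Monday Nov 29 2004.
Last Monday of December 2004: Dec 27 2004.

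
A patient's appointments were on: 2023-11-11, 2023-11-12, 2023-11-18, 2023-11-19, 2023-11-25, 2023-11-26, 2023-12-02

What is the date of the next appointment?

2023-12-03

Gaps: 1, 6, 1, 6, 1, 6 days — not constant, but cyclic with period 2.
The events fall on every Saturday and Sunday.
The following Sunday is 2023-12-03.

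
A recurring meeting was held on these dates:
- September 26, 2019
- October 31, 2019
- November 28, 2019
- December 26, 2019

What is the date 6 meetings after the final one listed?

June 25, 2020

Every date is a Thursday; gaps 35, 28, 28 days.
Each is the last Thursday of its month (at least one falls on the 29th or later, ruling out '4th Thursday').
January 2020 ends with Thursday January 30, 2020.
February 2020 ends with Thursday February 27, 2020.
March 2020 ends with Thursday March 26, 2020.
April 2020 ends with Thursday April 30, 2020.
May 2020 ends with Thursday May 28, 2020.
Last Thursday of June 2020: June 25, 2020.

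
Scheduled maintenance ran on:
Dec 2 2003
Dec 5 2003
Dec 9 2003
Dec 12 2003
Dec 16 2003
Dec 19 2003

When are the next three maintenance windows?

Dec 23 2003, Dec 26 2003, Dec 30 2003

Every event lands on a Tuesday or Friday (gaps cycle 3, 4, 3, 4, 3).
So the schedule is: every Tuesday and Friday.
Next Tuesday: Dec 23 2003.
The following Friday is Dec 26 2003.
Next Tuesday: Dec 30 2003.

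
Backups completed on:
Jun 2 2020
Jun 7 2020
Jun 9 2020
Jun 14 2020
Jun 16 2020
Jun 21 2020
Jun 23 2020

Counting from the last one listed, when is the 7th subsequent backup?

The gap pattern 5, 2, 5, 2, 5, 2 repeats every 2 events.
These are the Tuesdays and Sundays of each week.
The following Sunday is Jun 28 2020.
Next Tuesday: Jun 30 2020.
Next Sunday: Jul 5 2020.
The following Tuesday is Jul 7 2020.
Next Sunday: Jul 12 2020.
Next Tuesday: Jul 14 2020.
Next Sunday: Jul 19 2020.

Jul 19 2020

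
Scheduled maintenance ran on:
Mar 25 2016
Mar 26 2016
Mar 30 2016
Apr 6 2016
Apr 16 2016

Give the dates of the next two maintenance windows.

Gaps: 1, 4, 7, 10 days — each gap is 3 larger than the previous one.
Next gap: 13 days. Apr 16 2016 + 13 days = Apr 29 2016.
Next gap: 16 days. Apr 29 2016 + 16 days = May 15 2016.

Apr 29 2016, May 15 2016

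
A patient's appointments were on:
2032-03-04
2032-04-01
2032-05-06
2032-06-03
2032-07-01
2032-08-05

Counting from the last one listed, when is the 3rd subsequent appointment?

Gaps: 28, 35, 28, 28, 35 days — a mix of 28 and 35. Every date is a Thursday.
Each is the 1st Thursday of its month.
September 2032 — 1st Thursday is 2032-09-02.
October 2032 — 1st Thursday is 2032-10-07.
1st Thursday of November 2032: 2032-11-04.

2032-11-04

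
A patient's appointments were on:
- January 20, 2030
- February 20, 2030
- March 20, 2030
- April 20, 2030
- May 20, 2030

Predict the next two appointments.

June 20, 2030; July 20, 2030

Each date is the 20th; the gaps (31, 28, 31, 30) track the month lengths.
The rule is the 20th of each month.
June 2030: June 20, 2030.
July 2030: July 20, 2030.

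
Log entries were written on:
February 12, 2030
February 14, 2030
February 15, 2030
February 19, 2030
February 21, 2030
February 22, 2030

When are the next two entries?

February 26, 2030; February 28, 2030

Every event lands on a Tuesday or Thursday or Friday (gaps cycle 2, 1, 4, 2, 1).
So the schedule is: every Tuesday, Thursday and Friday.
Next Tuesday: February 26, 2030.
Next Thursday: February 28, 2030.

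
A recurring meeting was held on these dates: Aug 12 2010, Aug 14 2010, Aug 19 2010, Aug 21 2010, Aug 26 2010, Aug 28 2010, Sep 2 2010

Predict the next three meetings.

Every event lands on a Thursday or Saturday (gaps cycle 2, 5, 2, 5, 2, 5).
So the schedule is: every Thursday and Saturday.
Next Saturday: Sep 4 2010.
The following Thursday is Sep 9 2010.
The following Saturday is Sep 11 2010.

Sep 4 2010, Sep 9 2010, Sep 11 2010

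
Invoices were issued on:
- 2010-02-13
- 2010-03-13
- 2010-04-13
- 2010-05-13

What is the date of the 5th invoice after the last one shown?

2010-10-13

The day-of-month is always 13 (28, 31, 30 days between events).
So this recurs on the 13th of each month.
June 2010: 2010-06-13.
Next: July 2010 → 2010-07-13.
Next: August 2010 → 2010-08-13.
Next: September 2010 → 2010-09-13.
October 2010: 2010-10-13.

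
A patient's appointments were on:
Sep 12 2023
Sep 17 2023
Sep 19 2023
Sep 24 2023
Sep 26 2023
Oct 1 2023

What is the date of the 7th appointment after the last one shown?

Gaps: 5, 2, 5, 2, 5 days — not constant, but cyclic with period 2.
The events fall on every Tuesday and Sunday.
Next Tuesday: Oct 3 2023.
Next Sunday: Oct 8 2023.
Next Tuesday: Oct 10 2023.
The following Sunday is Oct 15 2023.
The following Tuesday is Oct 17 2023.
Next Sunday: Oct 22 2023.
The following Tuesday is Oct 24 2023.

Oct 24 2023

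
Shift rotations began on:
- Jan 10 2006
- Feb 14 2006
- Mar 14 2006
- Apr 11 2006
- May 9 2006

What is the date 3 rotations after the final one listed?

Aug 8 2006

These are Tuesdays at 28- or 35-day spacing (35, 28, 28, 28).
The pattern: 2nd Tuesday of the month.
2nd Tuesday of June 2006: Jun 13 2006.
July 2006 — 2nd Tuesday is Jul 11 2006.
2nd Tuesday of August 2006: Aug 8 2006.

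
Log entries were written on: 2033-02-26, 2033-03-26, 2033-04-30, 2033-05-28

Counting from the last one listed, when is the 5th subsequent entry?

2033-10-29

All Saturdays; the gaps (28, 35, 28) vary with month length.
This is the last Saturday of each month.
June 2033 ends with Saturday 2033-06-25.
July 2033 ends with Saturday 2033-07-30.
Last Saturday of August 2033: 2033-08-27.
September 2033 ends with Saturday 2033-09-24.
October 2033 ends with Saturday 2033-10-29.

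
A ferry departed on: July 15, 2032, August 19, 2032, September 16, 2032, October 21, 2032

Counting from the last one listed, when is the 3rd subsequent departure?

January 20, 2033

Gaps: 35, 28, 35 days — a mix of 28 and 35. Every date is a Thursday.
Each is the 3rd Thursday of its month.
3rd Thursday of November 2032: November 18, 2032.
December 2032 — 3rd Thursday is December 16, 2032.
3rd Thursday of January 2033: January 20, 2033.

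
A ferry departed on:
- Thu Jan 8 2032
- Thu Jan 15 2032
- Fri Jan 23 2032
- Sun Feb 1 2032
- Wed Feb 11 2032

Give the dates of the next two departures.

Sun Feb 22 2032, Fri Mar 5 2032

Intervals are 7, 8, 9, 10 days — an arithmetic progression with common difference 1.
Next gap: 11 days. Wed Feb 11 2032 + 11 days = Sun Feb 22 2032.
Next gap: 12 days. Sun Feb 22 2032 + 12 days = Fri Mar 5 2032.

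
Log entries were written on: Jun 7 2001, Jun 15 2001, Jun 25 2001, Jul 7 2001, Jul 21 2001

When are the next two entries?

Gaps: 8, 10, 12, 14 days — each gap is 2 larger than the previous one.
Next gap: 16 days. Jul 21 2001 + 16 days = Aug 6 2001.
Next gap: 18 days. Aug 6 2001 + 18 days = Aug 24 2001.

Aug 6 2001, Aug 24 2001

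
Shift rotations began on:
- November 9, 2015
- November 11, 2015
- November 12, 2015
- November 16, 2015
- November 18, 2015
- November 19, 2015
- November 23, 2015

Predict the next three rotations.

The gap pattern 2, 1, 4, 2, 1, 4 repeats every 3 events.
These are the Mondays, Wednesdays and Thursdays of each week.
Next Wednesday: November 25, 2015.
Next Thursday: November 26, 2015.
Next Monday: November 30, 2015.

November 25, 2015; November 26, 2015; November 30, 2015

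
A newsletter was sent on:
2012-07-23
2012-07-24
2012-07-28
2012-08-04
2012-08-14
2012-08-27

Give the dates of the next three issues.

2012-09-12, 2012-10-01, 2012-10-23

Intervals are 1, 4, 7, 10, 13 days — an arithmetic progression with common difference 3.
Next gap: 16 days. 2012-08-27 + 16 days = 2012-09-12.
Next gap: 19 days. 2012-09-12 + 19 days = 2012-10-01.
Next gap: 22 days. 2012-10-01 + 22 days = 2012-10-23.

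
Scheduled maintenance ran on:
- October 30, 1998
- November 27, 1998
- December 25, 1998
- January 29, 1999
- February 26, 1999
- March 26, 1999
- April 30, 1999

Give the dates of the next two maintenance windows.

May 28, 1999; June 25, 1999

Every date is a Friday; gaps 28, 28, 35, 28, 28, 35 days.
Each is the last Friday of its month (at least one falls on the 29th or later, ruling out '4th Friday').
May 1999 ends with Friday May 28, 1999.
Last Friday of June 1999: June 25, 1999.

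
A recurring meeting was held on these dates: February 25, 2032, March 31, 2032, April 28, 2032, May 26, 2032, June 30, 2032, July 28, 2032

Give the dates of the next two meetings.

Every date is a Wednesday; gaps 35, 28, 28, 35, 28 days.
Each is the last Wednesday of its month (at least one falls on the 29th or later, ruling out '4th Wednesday').
Last Wednesday of August 2032: August 25, 2032.
September 2032 ends with Wednesday September 29, 2032.

August 25, 2032; September 29, 2032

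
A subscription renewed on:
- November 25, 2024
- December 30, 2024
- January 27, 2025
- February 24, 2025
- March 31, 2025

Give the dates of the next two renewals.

April 28, 2025; May 26, 2025

These are Mondays with 35, 28, 28, 35-day gaps.
Each is the final Monday of its month — December 30, 2024 is past the 28th, so '4th Monday' doesn't fit.
Last Monday of April 2025: April 28, 2025.
May 2025 ends with Monday May 26, 2025.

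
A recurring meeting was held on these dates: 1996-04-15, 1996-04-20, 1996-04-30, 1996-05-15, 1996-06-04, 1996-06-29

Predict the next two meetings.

1996-07-29, 1996-09-02

Intervals are 5, 10, 15, 20, 25 days — an arithmetic progression with common difference 5.
Next gap: 30 days. 1996-06-29 + 30 days = 1996-07-29.
Next gap: 35 days. 1996-07-29 + 35 days = 1996-09-02.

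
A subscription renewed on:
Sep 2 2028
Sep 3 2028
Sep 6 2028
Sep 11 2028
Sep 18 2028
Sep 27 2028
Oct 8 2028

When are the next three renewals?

Intervals are 1, 3, 5, 7, 9, 11 days — an arithmetic progression with common difference 2.
Next gap: 13 days. Oct 8 2028 + 13 days = Oct 21 2028.
Next gap: 15 days. Oct 21 2028 + 15 days = Nov 5 2028.
Next gap: 17 days. Nov 5 2028 + 17 days = Nov 22 2028.

Oct 21 2028, Nov 5 2028, Nov 22 2028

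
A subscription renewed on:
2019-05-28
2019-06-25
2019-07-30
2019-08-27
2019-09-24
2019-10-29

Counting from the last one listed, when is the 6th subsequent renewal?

2020-04-28

All Tuesdays; the gaps (28, 35, 28, 28, 35) vary with month length.
This is the last Tuesday of each month.
November 2019 ends with Tuesday 2019-11-26.
December 2019 ends with Tuesday 2019-12-31.
Last Tuesday of January 2020: 2020-01-28.
Last Tuesday of February 2020: 2020-02-25.
March 2020 ends with Tuesday 2020-03-31.
Last Tuesday of April 2020: 2020-04-28.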